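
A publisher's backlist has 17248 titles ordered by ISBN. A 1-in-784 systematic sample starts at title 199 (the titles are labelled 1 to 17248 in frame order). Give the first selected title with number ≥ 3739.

4119

k = 784
Steps past start: ⌈(3739 − 199)/784⌉ = ⌈3540/784⌉ = 5
Selected title: 199 + 5×784 = 4119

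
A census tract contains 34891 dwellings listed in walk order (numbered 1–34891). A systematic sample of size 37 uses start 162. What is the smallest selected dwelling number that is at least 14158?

14307

k = 34891/37 = 943
Steps past start: ⌈(14158 − 162)/943⌉ = ⌈13996/943⌉ = 15
Selected dwelling: 162 + 15×943 = 14307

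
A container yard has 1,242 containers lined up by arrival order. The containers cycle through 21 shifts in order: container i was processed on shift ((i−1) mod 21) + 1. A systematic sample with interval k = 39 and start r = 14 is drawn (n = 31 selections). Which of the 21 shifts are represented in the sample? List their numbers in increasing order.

2, 5, 8, 11, 14, 17, 20

Consecutive selections differ by k = 39, so their shift numbers differ by 39 mod 21 = 18.
gcd(39, 21) = 3, so the sample visits 21/3 = 7 distinct residues mod 21.
Start 14 is shift 14; the shifts hit are 2, 5, 8, 11, 14, 17, 20.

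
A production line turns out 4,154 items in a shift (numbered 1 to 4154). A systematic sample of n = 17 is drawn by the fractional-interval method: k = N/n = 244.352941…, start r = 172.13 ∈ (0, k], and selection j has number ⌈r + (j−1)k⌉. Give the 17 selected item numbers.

j=1: r + 0k = 172.13 → ⌈·⌉ = 173
j=2: r + 1k = 416.482941… → ⌈·⌉ = 417
j=3: r + 2k = 660.835882… → ⌈·⌉ = 661
j=4: r + 3k = 905.188823… → ⌈·⌉ = 906
j=5: r + 4k = 1149.541764… → ⌈·⌉ = 1150
j=6: r + 5k = 1393.894705… → ⌈·⌉ = 1394
j=7: r + 6k = 1638.247647… → ⌈·⌉ = 1639
j=8: r + 7k = 1882.600588… → ⌈·⌉ = 1883
j=9: r + 8k = 2126.953529… → ⌈·⌉ = 2127
j=10: r + 9k = 2371.306470… → ⌈·⌉ = 2372
j=11: r + 10k = 2615.659411… → ⌈·⌉ = 2616
j=12: r + 11k = 2860.012352… → ⌈·⌉ = 2861
j=13: r + 12k = 3104.365294… → ⌈·⌉ = 3105
j=14: r + 13k = 3348.718235… → ⌈·⌉ = 3349
j=15: r + 14k = 3593.071176… → ⌈·⌉ = 3594
j=16: r + 15k = 3837.424117… → ⌈·⌉ = 3838
j=17: r + 16k = 4081.777058… → ⌈·⌉ = 4082

173, 417, 661, 906, 1150, 1394, 1639, 1883, 2127, 2372, 2616, 2861, 3105, 3349, 3594, 3838, 4082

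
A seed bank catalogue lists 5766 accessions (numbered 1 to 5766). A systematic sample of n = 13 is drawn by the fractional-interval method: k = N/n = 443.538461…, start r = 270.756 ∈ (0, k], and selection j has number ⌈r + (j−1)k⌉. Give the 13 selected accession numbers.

271, 715, 1158, 1602, 2045, 2489, 2932, 3376, 3820, 4263, 4707, 5150, 5594

j=1: r + 0k = 270.756 → ⌈·⌉ = 271
j=2: r + 1k = 714.294461… → ⌈·⌉ = 715
j=3: r + 2k = 1157.832923… → ⌈·⌉ = 1158
j=4: r + 3k = 1601.371384… → ⌈·⌉ = 1602
j=5: r + 4k = 2044.909846… → ⌈·⌉ = 2045
j=6: r + 5k = 2488.448307… → ⌈·⌉ = 2489
j=7: r + 6k = 2931.986769… → ⌈·⌉ = 2932
j=8: r + 7k = 3375.525230… → ⌈·⌉ = 3376
j=9: r + 8k = 3819.063692… → ⌈·⌉ = 3820
j=10: r + 9k = 4262.602153… → ⌈·⌉ = 4263
j=11: r + 10k = 4706.140615… → ⌈·⌉ = 4707
j=12: r + 11k = 5149.679076… → ⌈·⌉ = 5150
j=13: r + 12k = 5593.217538… → ⌈·⌉ = 5594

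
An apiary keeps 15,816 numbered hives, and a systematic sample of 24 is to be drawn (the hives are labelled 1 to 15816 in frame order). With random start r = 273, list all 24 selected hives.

273, 932, 1591, 2250, 2909, 3568, 4227, 4886, 5545, 6204, 6863, 7522, 8181, 8840, 9499, 10158, 10817, 11476, 12135, 12794, 13453, 14112, 14771, 15430

k = N/n = 15816/24 = 659
hive 1: 273
hive 2: 273 + 659 = 932
hive 3: 932 + 659 = 1591
hive 4: 1591 + 659 = 2250
hive 5: 2250 + 659 = 2909
hive 6: 2909 + 659 = 3568
hive 7: 3568 + 659 = 4227
hive 8: 4227 + 659 = 4886
hive 9: 4886 + 659 = 5545
hive 10: 5545 + 659 = 6204
hive 11: 6204 + 659 = 6863
hive 12: 6863 + 659 = 7522
hive 13: 7522 + 659 = 8181
hive 14: 8181 + 659 = 8840
hive 15: 8840 + 659 = 9499
hive 16: 9499 + 659 = 10158
hive 17: 10158 + 659 = 10817
hive 18: 10817 + 659 = 11476
hive 19: 11476 + 659 = 12135
hive 20: 12135 + 659 = 12794
hive 21: 12794 + 659 = 13453
hive 22: 13453 + 659 = 14112
hive 23: 14112 + 659 = 14771
hive 24: 14771 + 659 = 15430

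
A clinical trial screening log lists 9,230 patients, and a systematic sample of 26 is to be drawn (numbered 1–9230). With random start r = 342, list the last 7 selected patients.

k = N/n = 9230/26 = 355
20th selection = 342 + 19×355 = 7087
21st: 7087 + 355 = 7442
22nd: 7442 + 355 = 7797
23rd: 7797 + 355 = 8152
24th: 8152 + 355 = 8507
25th: 8507 + 355 = 8862
26th: 8862 + 355 = 9217

7087, 7442, 7797, 8152, 8507, 8862, 9217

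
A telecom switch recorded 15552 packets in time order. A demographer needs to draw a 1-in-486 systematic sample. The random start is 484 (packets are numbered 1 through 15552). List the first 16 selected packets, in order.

packet 1: 484
packet 2: 484 + 486 = 970
packet 3: 970 + 486 = 1456
packet 4: 1456 + 486 = 1942
packet 5: 1942 + 486 = 2428
packet 6: 2428 + 486 = 2914
packet 7: 2914 + 486 = 3400
packet 8: 3400 + 486 = 3886
packet 9: 3886 + 486 = 4372
packet 10: 4372 + 486 = 4858
packet 11: 4858 + 486 = 5344
packet 12: 5344 + 486 = 5830
packet 13: 5830 + 486 = 6316
packet 14: 6316 + 486 = 6802
packet 15: 6802 + 486 = 7288
packet 16: 7288 + 486 = 7774

484, 970, 1456, 1942, 2428, 2914, 3400, 3886, 4372, 4858, 5344, 5830, 6316, 6802, 7288, 7774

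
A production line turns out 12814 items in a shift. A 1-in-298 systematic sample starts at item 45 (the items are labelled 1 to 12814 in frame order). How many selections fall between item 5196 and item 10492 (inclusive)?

18

k = 298
First selection ≥ 5196: 45 + ⌈(5196−45)/298⌉·298 = 45 + 18×298 = 5409
Last selection ≤ 10492: 45 + ⌊(10492−45)/298⌋·298 = 45 + 35×298 = 10475
Count = 35 − 18 + 1 = 18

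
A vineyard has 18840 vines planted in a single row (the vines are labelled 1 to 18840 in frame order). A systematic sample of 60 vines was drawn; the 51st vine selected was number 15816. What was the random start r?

116

k = 18840/60 = 314
r = 15816 − (51−1)×314 = 15816 − 15700 = 116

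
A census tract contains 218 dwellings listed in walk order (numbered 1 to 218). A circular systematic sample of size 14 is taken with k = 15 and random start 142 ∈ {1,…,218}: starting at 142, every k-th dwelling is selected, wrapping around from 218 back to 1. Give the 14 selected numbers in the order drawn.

Selection 1: 142
Selection 2: 142 + 15 = 157
Selection 3: 157 + 15 = 172
Selection 4: 172 + 15 = 187
Selection 5: 187 + 15 = 202
Selection 6: 202 + 15 = 217
Selection 7: 217 + 15 = 232 → 232 − 218 = 14
Selection 8: 14 + 15 = 29
Selection 9: 29 + 15 = 44
Selection 10: 44 + 15 = 59
Selection 11: 59 + 15 = 74
Selection 12: 74 + 15 = 89
Selection 13: 89 + 15 = 104
Selection 14: 104 + 15 = 119

142, 157, 172, 187, 202, 217, 14, 29, 44, 59, 74, 89, 104, 119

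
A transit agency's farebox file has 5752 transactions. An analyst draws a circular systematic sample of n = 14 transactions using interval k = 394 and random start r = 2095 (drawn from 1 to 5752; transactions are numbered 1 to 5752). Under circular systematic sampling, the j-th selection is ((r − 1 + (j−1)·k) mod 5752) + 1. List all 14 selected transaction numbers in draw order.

2095, 2489, 2883, 3277, 3671, 4065, 4459, 4853, 5247, 5641, 283, 677, 1071, 1465

Selection 1: 2095
Selection 2: 2095 + 394 = 2489
Selection 3: 2489 + 394 = 2883
Selection 4: 2883 + 394 = 3277
Selection 5: 3277 + 394 = 3671
Selection 6: 3671 + 394 = 4065
Selection 7: 4065 + 394 = 4459
Selection 8: 4459 + 394 = 4853
Selection 9: 4853 + 394 = 5247
Selection 10: 5247 + 394 = 5641
Selection 11: 5641 + 394 = 6035 → 6035 − 5752 = 283
Selection 12: 283 + 394 = 677
Selection 13: 677 + 394 = 1071
Selection 14: 1071 + 394 = 1465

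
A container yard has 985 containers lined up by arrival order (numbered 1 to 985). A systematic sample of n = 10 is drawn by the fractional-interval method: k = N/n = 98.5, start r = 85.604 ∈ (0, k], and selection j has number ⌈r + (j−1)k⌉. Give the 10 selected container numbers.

j=1: r + 0k = 85.604 → ⌈·⌉ = 86
j=2: r + 1k = 184.104 → ⌈·⌉ = 185
j=3: r + 2k = 282.604 → ⌈·⌉ = 283
j=4: r + 3k = 381.104 → ⌈·⌉ = 382
j=5: r + 4k = 479.604 → ⌈·⌉ = 480
j=6: r + 5k = 578.104 → ⌈·⌉ = 579
j=7: r + 6k = 676.604 → ⌈·⌉ = 677
j=8: r + 7k = 775.104 → ⌈·⌉ = 776
j=9: r + 8k = 873.604 → ⌈·⌉ = 874
j=10: r + 9k = 972.104 → ⌈·⌉ = 973

86, 185, 283, 382, 480, 579, 677, 776, 874, 973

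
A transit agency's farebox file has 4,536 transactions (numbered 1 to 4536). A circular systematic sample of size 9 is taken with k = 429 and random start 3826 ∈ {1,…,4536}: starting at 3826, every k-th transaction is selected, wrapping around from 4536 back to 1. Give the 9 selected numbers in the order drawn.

3826, 4255, 148, 577, 1006, 1435, 1864, 2293, 2722

Selection 1: 3826
Selection 2: 3826 + 429 = 4255
Selection 3: 4255 + 429 = 4684 → 4684 − 4536 = 148
Selection 4: 148 + 429 = 577
Selection 5: 577 + 429 = 1006
Selection 6: 1006 + 429 = 1435
Selection 7: 1435 + 429 = 1864
Selection 8: 1864 + 429 = 2293
Selection 9: 2293 + 429 = 2722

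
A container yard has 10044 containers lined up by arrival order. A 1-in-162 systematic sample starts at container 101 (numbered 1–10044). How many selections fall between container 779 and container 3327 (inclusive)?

15

k = 162
First selection ≥ 779: 101 + ⌈(779−101)/162⌉·162 = 101 + 5×162 = 911
Last selection ≤ 3327: 101 + ⌊(3327−101)/162⌋·162 = 101 + 19×162 = 3179
Count = 19 − 5 + 1 = 15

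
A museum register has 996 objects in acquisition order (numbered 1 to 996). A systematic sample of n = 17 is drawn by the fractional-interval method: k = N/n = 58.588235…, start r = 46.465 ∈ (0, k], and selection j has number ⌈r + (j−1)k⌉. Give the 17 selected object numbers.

j=1: r + 0k = 46.465 → ⌈·⌉ = 47
j=2: r + 1k = 105.053235… → ⌈·⌉ = 106
j=3: r + 2k = 163.641470… → ⌈·⌉ = 164
j=4: r + 3k = 222.229705… → ⌈·⌉ = 223
j=5: r + 4k = 280.817941… → ⌈·⌉ = 281
j=6: r + 5k = 339.406176… → ⌈·⌉ = 340
j=7: r + 6k = 397.994411… → ⌈·⌉ = 398
j=8: r + 7k = 456.582647… → ⌈·⌉ = 457
j=9: r + 8k = 515.170882… → ⌈·⌉ = 516
j=10: r + 9k = 573.759117… → ⌈·⌉ = 574
j=11: r + 10k = 632.347352… → ⌈·⌉ = 633
j=12: r + 11k = 690.935588… → ⌈·⌉ = 691
j=13: r + 12k = 749.523823… → ⌈·⌉ = 750
j=14: r + 13k = 808.112058… → ⌈·⌉ = 809
j=15: r + 14k = 866.700294… → ⌈·⌉ = 867
j=16: r + 15k = 925.288529… → ⌈·⌉ = 926
j=17: r + 16k = 983.876764… → ⌈·⌉ = 984

47, 106, 164, 223, 281, 340, 398, 457, 516, 574, 633, 691, 750, 809, 867, 926, 984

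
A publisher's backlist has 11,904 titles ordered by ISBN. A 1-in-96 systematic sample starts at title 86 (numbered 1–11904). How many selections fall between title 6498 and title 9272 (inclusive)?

k = 96
First selection ≥ 6498: 86 + ⌈(6498−86)/96⌉·96 = 86 + 67×96 = 6518
Last selection ≤ 9272: 86 + ⌊(9272−86)/96⌋·96 = 86 + 95×96 = 9206
Count = 95 − 67 + 1 = 29

29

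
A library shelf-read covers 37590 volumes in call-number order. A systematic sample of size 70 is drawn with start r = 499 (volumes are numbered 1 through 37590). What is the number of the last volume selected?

37552

k = 37590/70 = 537
70th selection = r + (70−1)·k = 499 + 69×537 = 499 + 37053 = 37552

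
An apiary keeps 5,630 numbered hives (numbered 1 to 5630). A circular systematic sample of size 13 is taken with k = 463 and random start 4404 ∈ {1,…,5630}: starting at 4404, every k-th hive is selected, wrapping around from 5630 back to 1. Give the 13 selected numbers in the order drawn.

Selection 1: 4404
Selection 2: 4404 + 463 = 4867
Selection 3: 4867 + 463 = 5330
Selection 4: 5330 + 463 = 5793 → 5793 − 5630 = 163
Selection 5: 163 + 463 = 626
Selection 6: 626 + 463 = 1089
Selection 7: 1089 + 463 = 1552
Selection 8: 1552 + 463 = 2015
Selection 9: 2015 + 463 = 2478
Selection 10: 2478 + 463 = 2941
Selection 11: 2941 + 463 = 3404
Selection 12: 3404 + 463 = 3867
Selection 13: 3867 + 463 = 4330

4404, 4867, 5330, 163, 626, 1089, 1552, 2015, 2478, 2941, 3404, 3867, 4330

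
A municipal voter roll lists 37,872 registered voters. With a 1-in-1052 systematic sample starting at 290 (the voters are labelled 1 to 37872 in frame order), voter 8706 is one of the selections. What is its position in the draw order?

9

k = 1052
position = (8706 − 290)/1052 + 1 = 8416/1052 + 1 = 8 + 1 = 9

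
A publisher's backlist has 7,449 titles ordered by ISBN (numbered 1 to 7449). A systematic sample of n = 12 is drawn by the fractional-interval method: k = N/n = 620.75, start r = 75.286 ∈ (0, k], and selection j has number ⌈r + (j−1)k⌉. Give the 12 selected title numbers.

j=1: r + 0k = 75.286 → ⌈·⌉ = 76
j=2: r + 1k = 696.036 → ⌈·⌉ = 697
j=3: r + 2k = 1316.786 → ⌈·⌉ = 1317
j=4: r + 3k = 1937.536 → ⌈·⌉ = 1938
j=5: r + 4k = 2558.286 → ⌈·⌉ = 2559
j=6: r + 5k = 3179.036 → ⌈·⌉ = 3180
j=7: r + 6k = 3799.786 → ⌈·⌉ = 3800
j=8: r + 7k = 4420.536 → ⌈·⌉ = 4421
j=9: r + 8k = 5041.286 → ⌈·⌉ = 5042
j=10: r + 9k = 5662.036 → ⌈·⌉ = 5663
j=11: r + 10k = 6282.786 → ⌈·⌉ = 6283
j=12: r + 11k = 6903.536 → ⌈·⌉ = 6904

76, 697, 1317, 1938, 2559, 3180, 3800, 4421, 5042, 5663, 6283, 6904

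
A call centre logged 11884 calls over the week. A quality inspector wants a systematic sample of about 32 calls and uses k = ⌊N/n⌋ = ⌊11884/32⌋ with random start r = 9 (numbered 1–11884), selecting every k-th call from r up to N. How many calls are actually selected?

k = ⌊11884/32⌋ = 371
Achieved size = ⌊(11884 − 9)/371⌋ + 1 = ⌊11875/371⌋ + 1 = 32 + 1 = 33
(last selection: 9 + 32×371 = 11881 ≤ 11884; next would be 12252 > 11884)

33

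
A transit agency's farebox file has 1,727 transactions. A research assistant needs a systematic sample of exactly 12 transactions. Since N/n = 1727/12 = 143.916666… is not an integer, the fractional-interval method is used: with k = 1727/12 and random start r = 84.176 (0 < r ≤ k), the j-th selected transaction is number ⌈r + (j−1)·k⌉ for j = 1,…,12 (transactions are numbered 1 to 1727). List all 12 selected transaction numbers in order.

j=1: r + 0k = 84.176 → ⌈·⌉ = 85
j=2: r + 1k = 228.092666… → ⌈·⌉ = 229
j=3: r + 2k = 372.009333… → ⌈·⌉ = 373
j=4: r + 3k = 515.926 → ⌈·⌉ = 516
j=5: r + 4k = 659.842666… → ⌈·⌉ = 660
j=6: r + 5k = 803.759333… → ⌈·⌉ = 804
j=7: r + 6k = 947.676 → ⌈·⌉ = 948
j=8: r + 7k = 1091.592666… → ⌈·⌉ = 1092
j=9: r + 8k = 1235.509333… → ⌈·⌉ = 1236
j=10: r + 9k = 1379.426 → ⌈·⌉ = 1380
j=11: r + 10k = 1523.342666… → ⌈·⌉ = 1524
j=12: r + 11k = 1667.259333… → ⌈·⌉ = 1668

85, 229, 373, 516, 660, 804, 948, 1092, 1236, 1380, 1524, 1668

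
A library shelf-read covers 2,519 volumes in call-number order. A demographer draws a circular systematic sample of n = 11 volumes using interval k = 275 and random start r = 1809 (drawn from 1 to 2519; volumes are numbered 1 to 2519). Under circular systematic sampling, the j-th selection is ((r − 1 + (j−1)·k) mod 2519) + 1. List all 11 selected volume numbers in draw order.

1809, 2084, 2359, 115, 390, 665, 940, 1215, 1490, 1765, 2040

Selection 1: 1809
Selection 2: 1809 + 275 = 2084
Selection 3: 2084 + 275 = 2359
Selection 4: 2359 + 275 = 2634 → 2634 − 2519 = 115
Selection 5: 115 + 275 = 390
Selection 6: 390 + 275 = 665
Selection 7: 665 + 275 = 940
Selection 8: 940 + 275 = 1215
Selection 9: 1215 + 275 = 1490
Selection 10: 1490 + 275 = 1765
Selection 11: 1765 + 275 = 2040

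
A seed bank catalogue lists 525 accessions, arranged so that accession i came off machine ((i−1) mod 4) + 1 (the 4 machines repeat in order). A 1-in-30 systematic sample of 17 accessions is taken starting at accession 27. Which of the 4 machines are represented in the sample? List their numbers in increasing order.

Consecutive selections differ by k = 30, so their machine numbers differ by 30 mod 4 = 2.
gcd(30, 4) = 2, so the sample visits 4/2 = 2 distinct residues mod 4.
Start 27 is machine 3; the machines hit are 1, 3.

1, 3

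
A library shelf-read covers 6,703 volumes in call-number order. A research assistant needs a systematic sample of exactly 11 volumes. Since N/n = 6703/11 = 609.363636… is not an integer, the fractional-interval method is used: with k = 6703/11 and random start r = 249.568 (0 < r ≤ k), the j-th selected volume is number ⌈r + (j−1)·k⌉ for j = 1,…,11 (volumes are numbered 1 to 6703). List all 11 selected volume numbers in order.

250, 859, 1469, 2078, 2688, 3297, 3906, 4516, 5125, 5734, 6344

j=1: r + 0k = 249.568 → ⌈·⌉ = 250
j=2: r + 1k = 858.931636… → ⌈·⌉ = 859
j=3: r + 2k = 1468.295272… → ⌈·⌉ = 1469
j=4: r + 3k = 2077.658909… → ⌈·⌉ = 2078
j=5: r + 4k = 2687.022545… → ⌈·⌉ = 2688
j=6: r + 5k = 3296.386181… → ⌈·⌉ = 3297
j=7: r + 6k = 3905.749818… → ⌈·⌉ = 3906
j=8: r + 7k = 4515.113454… → ⌈·⌉ = 4516
j=9: r + 8k = 5124.477090… → ⌈·⌉ = 5125
j=10: r + 9k = 5733.840727… → ⌈·⌉ = 5734
j=11: r + 10k = 6343.204363… → ⌈·⌉ = 6344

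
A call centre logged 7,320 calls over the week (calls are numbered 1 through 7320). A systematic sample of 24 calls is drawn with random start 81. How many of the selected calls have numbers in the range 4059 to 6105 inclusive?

6

k = 7320/24 = 305
First selection ≥ 4059: 81 + ⌈(4059−81)/305⌉·305 = 81 + 14×305 = 4351
Last selection ≤ 6105: 81 + ⌊(6105−81)/305⌋·305 = 81 + 19×305 = 5876
Count = 19 − 14 + 1 = 6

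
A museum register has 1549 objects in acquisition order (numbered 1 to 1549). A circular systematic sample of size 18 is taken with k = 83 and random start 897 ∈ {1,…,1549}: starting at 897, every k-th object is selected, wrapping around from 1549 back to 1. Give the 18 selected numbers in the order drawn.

897, 980, 1063, 1146, 1229, 1312, 1395, 1478, 12, 95, 178, 261, 344, 427, 510, 593, 676, 759

Selection 1: 897
Selection 2: 897 + 83 = 980
Selection 3: 980 + 83 = 1063
Selection 4: 1063 + 83 = 1146
Selection 5: 1146 + 83 = 1229
Selection 6: 1229 + 83 = 1312
Selection 7: 1312 + 83 = 1395
Selection 8: 1395 + 83 = 1478
Selection 9: 1478 + 83 = 1561 → 1561 − 1549 = 12
Selection 10: 12 + 83 = 95
Selection 11: 95 + 83 = 178
Selection 12: 178 + 83 = 261
Selection 13: 261 + 83 = 344
Selection 14: 344 + 83 = 427
Selection 15: 427 + 83 = 510
Selection 16: 510 + 83 = 593
Selection 17: 593 + 83 = 676
Selection 18: 676 + 83 = 759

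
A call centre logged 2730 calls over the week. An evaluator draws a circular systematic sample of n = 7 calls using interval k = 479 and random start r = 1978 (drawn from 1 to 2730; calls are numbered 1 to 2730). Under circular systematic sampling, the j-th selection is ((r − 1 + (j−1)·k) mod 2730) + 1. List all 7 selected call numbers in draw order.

Selection 1: 1978
Selection 2: 1978 + 479 = 2457
Selection 3: 2457 + 479 = 2936 → 2936 − 2730 = 206
Selection 4: 206 + 479 = 685
Selection 5: 685 + 479 = 1164
Selection 6: 1164 + 479 = 1643
Selection 7: 1643 + 479 = 2122

1978, 2457, 206, 685, 1164, 1643, 2122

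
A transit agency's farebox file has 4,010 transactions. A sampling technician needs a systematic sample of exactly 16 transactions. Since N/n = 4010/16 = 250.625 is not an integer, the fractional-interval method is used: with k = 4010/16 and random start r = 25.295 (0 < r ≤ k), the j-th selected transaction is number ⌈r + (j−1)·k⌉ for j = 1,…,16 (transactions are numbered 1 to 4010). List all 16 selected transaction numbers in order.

26, 276, 527, 778, 1028, 1279, 1530, 1780, 2031, 2281, 2532, 2783, 3033, 3284, 3535, 3785

j=1: r + 0k = 25.295 → ⌈·⌉ = 26
j=2: r + 1k = 275.92 → ⌈·⌉ = 276
j=3: r + 2k = 526.545 → ⌈·⌉ = 527
j=4: r + 3k = 777.17 → ⌈·⌉ = 778
j=5: r + 4k = 1027.795 → ⌈·⌉ = 1028
j=6: r + 5k = 1278.42 → ⌈·⌉ = 1279
j=7: r + 6k = 1529.045 → ⌈·⌉ = 1530
j=8: r + 7k = 1779.67 → ⌈·⌉ = 1780
j=9: r + 8k = 2030.295 → ⌈·⌉ = 2031
j=10: r + 9k = 2280.92 → ⌈·⌉ = 2281
j=11: r + 10k = 2531.545 → ⌈·⌉ = 2532
j=12: r + 11k = 2782.17 → ⌈·⌉ = 2783
j=13: r + 12k = 3032.795 → ⌈·⌉ = 3033
j=14: r + 13k = 3283.42 → ⌈·⌉ = 3284
j=15: r + 14k = 3534.045 → ⌈·⌉ = 3535
j=16: r + 15k = 3784.67 → ⌈·⌉ = 3785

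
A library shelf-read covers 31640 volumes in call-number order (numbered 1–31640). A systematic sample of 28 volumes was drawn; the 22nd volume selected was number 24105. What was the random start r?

k = 31640/28 = 1130
r = 24105 − (22−1)×1130 = 24105 − 23730 = 375

375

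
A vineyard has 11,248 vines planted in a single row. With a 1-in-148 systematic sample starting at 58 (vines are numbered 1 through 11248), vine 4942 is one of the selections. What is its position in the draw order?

k = 148
position = (4942 − 58)/148 + 1 = 4884/148 + 1 = 33 + 1 = 34

34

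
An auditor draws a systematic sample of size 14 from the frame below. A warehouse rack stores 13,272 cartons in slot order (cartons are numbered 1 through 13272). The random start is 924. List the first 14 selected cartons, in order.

k = N/n = 13272/14 = 948
carton 1: 924
carton 2: 924 + 948 = 1872
carton 3: 1872 + 948 = 2820
carton 4: 2820 + 948 = 3768
carton 5: 3768 + 948 = 4716
carton 6: 4716 + 948 = 5664
carton 7: 5664 + 948 = 6612
carton 8: 6612 + 948 = 7560
carton 9: 7560 + 948 = 8508
carton 10: 8508 + 948 = 9456
carton 11: 9456 + 948 = 10404
carton 12: 10404 + 948 = 11352
carton 13: 11352 + 948 = 12300
carton 14: 12300 + 948 = 13248

924, 1872, 2820, 3768, 4716, 5664, 6612, 7560, 8508, 9456, 10404, 11352, 12300, 13248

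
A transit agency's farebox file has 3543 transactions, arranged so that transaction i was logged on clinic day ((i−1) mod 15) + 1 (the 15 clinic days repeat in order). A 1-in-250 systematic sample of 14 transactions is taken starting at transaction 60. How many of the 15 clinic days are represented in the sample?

3

Consecutive selections differ by k = 250, so their clinic day numbers differ by 250 mod 15 = 10.
gcd(250, 15) = 5, so the sample visits 15/5 = 3 distinct residues mod 15.
Start 60 is clinic day 15; the clinic days hit are 5, 10, 15.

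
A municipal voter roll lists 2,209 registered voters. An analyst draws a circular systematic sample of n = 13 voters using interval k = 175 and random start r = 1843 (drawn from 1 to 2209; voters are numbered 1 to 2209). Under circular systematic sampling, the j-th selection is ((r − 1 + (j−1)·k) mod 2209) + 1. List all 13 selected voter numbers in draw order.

1843, 2018, 2193, 159, 334, 509, 684, 859, 1034, 1209, 1384, 1559, 1734

Selection 1: 1843
Selection 2: 1843 + 175 = 2018
Selection 3: 2018 + 175 = 2193
Selection 4: 2193 + 175 = 2368 → 2368 − 2209 = 159
Selection 5: 159 + 175 = 334
Selection 6: 334 + 175 = 509
Selection 7: 509 + 175 = 684
Selection 8: 684 + 175 = 859
Selection 9: 859 + 175 = 1034
Selection 10: 1034 + 175 = 1209
Selection 11: 1209 + 175 = 1384
Selection 12: 1384 + 175 = 1559
Selection 13: 1559 + 175 = 1734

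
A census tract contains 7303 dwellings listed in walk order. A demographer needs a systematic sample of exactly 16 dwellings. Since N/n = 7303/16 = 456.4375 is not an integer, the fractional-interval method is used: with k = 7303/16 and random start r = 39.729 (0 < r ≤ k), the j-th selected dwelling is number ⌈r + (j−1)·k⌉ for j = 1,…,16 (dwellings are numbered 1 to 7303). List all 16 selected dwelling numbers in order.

j=1: r + 0k = 39.729 → ⌈·⌉ = 40
j=2: r + 1k = 496.1665 → ⌈·⌉ = 497
j=3: r + 2k = 952.604 → ⌈·⌉ = 953
j=4: r + 3k = 1409.0415 → ⌈·⌉ = 1410
j=5: r + 4k = 1865.479 → ⌈·⌉ = 1866
j=6: r + 5k = 2321.9165 → ⌈·⌉ = 2322
j=7: r + 6k = 2778.354 → ⌈·⌉ = 2779
j=8: r + 7k = 3234.7915 → ⌈·⌉ = 3235
j=9: r + 8k = 3691.229 → ⌈·⌉ = 3692
j=10: r + 9k = 4147.6665 → ⌈·⌉ = 4148
j=11: r + 10k = 4604.104 → ⌈·⌉ = 4605
j=12: r + 11k = 5060.5415 → ⌈·⌉ = 5061
j=13: r + 12k = 5516.979 → ⌈·⌉ = 5517
j=14: r + 13k = 5973.4165 → ⌈·⌉ = 5974
j=15: r + 14k = 6429.854 → ⌈·⌉ = 6430
j=16: r + 15k = 6886.2915 → ⌈·⌉ = 6887

40, 497, 953, 1410, 1866, 2322, 2779, 3235, 3692, 4148, 4605, 5061, 5517, 5974, 6430, 6887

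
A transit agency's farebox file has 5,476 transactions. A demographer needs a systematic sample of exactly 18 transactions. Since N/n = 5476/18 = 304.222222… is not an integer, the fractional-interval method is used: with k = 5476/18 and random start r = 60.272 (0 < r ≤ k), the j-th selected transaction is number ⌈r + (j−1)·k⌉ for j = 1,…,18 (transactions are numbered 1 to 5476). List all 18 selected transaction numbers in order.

61, 365, 669, 973, 1278, 1582, 1886, 2190, 2495, 2799, 3103, 3407, 3711, 4016, 4320, 4624, 4928, 5233

j=1: r + 0k = 60.272 → ⌈·⌉ = 61
j=2: r + 1k = 364.494222… → ⌈·⌉ = 365
j=3: r + 2k = 668.716444… → ⌈·⌉ = 669
j=4: r + 3k = 972.938666… → ⌈·⌉ = 973
j=5: r + 4k = 1277.160888… → ⌈·⌉ = 1278
j=6: r + 5k = 1581.383111… → ⌈·⌉ = 1582
j=7: r + 6k = 1885.605333… → ⌈·⌉ = 1886
j=8: r + 7k = 2189.827555… → ⌈·⌉ = 2190
j=9: r + 8k = 2494.049777… → ⌈·⌉ = 2495
j=10: r + 9k = 2798.272 → ⌈·⌉ = 2799
j=11: r + 10k = 3102.494222… → ⌈·⌉ = 3103
j=12: r + 11k = 3406.716444… → ⌈·⌉ = 3407
j=13: r + 12k = 3710.938666… → ⌈·⌉ = 3711
j=14: r + 13k = 4015.160888… → ⌈·⌉ = 4016
j=15: r + 14k = 4319.383111… → ⌈·⌉ = 4320
j=16: r + 15k = 4623.605333… → ⌈·⌉ = 4624
j=17: r + 16k = 4927.827555… → ⌈·⌉ = 4928
j=18: r + 17k = 5232.049777… → ⌈·⌉ = 5233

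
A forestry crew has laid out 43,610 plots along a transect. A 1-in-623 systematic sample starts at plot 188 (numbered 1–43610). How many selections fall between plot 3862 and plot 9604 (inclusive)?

k = 623
First selection ≥ 3862: 188 + ⌈(3862−188)/623⌉·623 = 188 + 6×623 = 3926
Last selection ≤ 9604: 188 + ⌊(9604−188)/623⌋·623 = 188 + 15×623 = 9533
Count = 15 − 6 + 1 = 10

10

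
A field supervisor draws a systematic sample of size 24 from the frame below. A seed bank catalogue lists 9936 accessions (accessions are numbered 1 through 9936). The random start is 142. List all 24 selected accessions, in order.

142, 556, 970, 1384, 1798, 2212, 2626, 3040, 3454, 3868, 4282, 4696, 5110, 5524, 5938, 6352, 6766, 7180, 7594, 8008, 8422, 8836, 9250, 9664

k = N/n = 9936/24 = 414
accession 1: 142
accession 2: 142 + 414 = 556
accession 3: 556 + 414 = 970
accession 4: 970 + 414 = 1384
accession 5: 1384 + 414 = 1798
accession 6: 1798 + 414 = 2212
accession 7: 2212 + 414 = 2626
accession 8: 2626 + 414 = 3040
accession 9: 3040 + 414 = 3454
accession 10: 3454 + 414 = 3868
accession 11: 3868 + 414 = 4282
accession 12: 4282 + 414 = 4696
accession 13: 4696 + 414 = 5110
accession 14: 5110 + 414 = 5524
accession 15: 5524 + 414 = 5938
accession 16: 5938 + 414 = 6352
accession 17: 6352 + 414 = 6766
accession 18: 6766 + 414 = 7180
accession 19: 7180 + 414 = 7594
accession 20: 7594 + 414 = 8008
accession 21: 8008 + 414 = 8422
accession 22: 8422 + 414 = 8836
accession 23: 8836 + 414 = 9250
accession 24: 9250 + 414 = 9664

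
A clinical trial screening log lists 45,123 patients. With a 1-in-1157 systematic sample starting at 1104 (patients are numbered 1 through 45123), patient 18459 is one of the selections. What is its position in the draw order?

k = 1157
position = (18459 − 1104)/1157 + 1 = 17355/1157 + 1 = 15 + 1 = 16

16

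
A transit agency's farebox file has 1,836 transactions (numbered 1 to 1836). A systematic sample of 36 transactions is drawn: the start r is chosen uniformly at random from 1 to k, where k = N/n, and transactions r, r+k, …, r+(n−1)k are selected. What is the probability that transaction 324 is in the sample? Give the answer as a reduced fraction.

k = 1836/36 = 51.
Transaction 324 is selected iff r ≡ 324 (mod 51); exactly one such r in {1,…,51}.
Inclusion probability = 1/51.

1/51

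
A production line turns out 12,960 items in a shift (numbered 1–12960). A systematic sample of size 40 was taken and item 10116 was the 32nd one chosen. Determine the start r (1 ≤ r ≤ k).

72

k = 12960/40 = 324
r = 10116 − (32−1)×324 = 10116 − 10044 = 72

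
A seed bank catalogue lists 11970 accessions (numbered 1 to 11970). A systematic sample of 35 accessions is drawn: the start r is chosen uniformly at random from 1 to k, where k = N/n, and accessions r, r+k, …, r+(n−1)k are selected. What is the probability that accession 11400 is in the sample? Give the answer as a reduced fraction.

1/342

k = 11970/35 = 342.
Accession 11400 is selected iff r ≡ 11400 (mod 342); exactly one such r in {1,…,342}.
Inclusion probability = 1/342.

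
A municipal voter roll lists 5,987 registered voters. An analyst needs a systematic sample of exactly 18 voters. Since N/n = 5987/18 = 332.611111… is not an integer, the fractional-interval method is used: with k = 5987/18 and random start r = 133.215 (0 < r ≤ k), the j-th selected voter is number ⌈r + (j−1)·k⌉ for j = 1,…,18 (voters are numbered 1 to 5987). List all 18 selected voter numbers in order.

j=1: r + 0k = 133.215 → ⌈·⌉ = 134
j=2: r + 1k = 465.826111… → ⌈·⌉ = 466
j=3: r + 2k = 798.437222… → ⌈·⌉ = 799
j=4: r + 3k = 1131.048333… → ⌈·⌉ = 1132
j=5: r + 4k = 1463.659444… → ⌈·⌉ = 1464
j=6: r + 5k = 1796.270555… → ⌈·⌉ = 1797
j=7: r + 6k = 2128.881666… → ⌈·⌉ = 2129
j=8: r + 7k = 2461.492777… → ⌈·⌉ = 2462
j=9: r + 8k = 2794.103888… → ⌈·⌉ = 2795
j=10: r + 9k = 3126.715 → ⌈·⌉ = 3127
j=11: r + 10k = 3459.326111… → ⌈·⌉ = 3460
j=12: r + 11k = 3791.937222… → ⌈·⌉ = 3792
j=13: r + 12k = 4124.548333… → ⌈·⌉ = 4125
j=14: r + 13k = 4457.159444… → ⌈·⌉ = 4458
j=15: r + 14k = 4789.770555… → ⌈·⌉ = 4790
j=16: r + 15k = 5122.381666… → ⌈·⌉ = 5123
j=17: r + 16k = 5454.992777… → ⌈·⌉ = 5455
j=18: r + 17k = 5787.603888… → ⌈·⌉ = 5788

134, 466, 799, 1132, 1464, 1797, 2129, 2462, 2795, 3127, 3460, 3792, 4125, 4458, 4790, 5123, 5455, 5788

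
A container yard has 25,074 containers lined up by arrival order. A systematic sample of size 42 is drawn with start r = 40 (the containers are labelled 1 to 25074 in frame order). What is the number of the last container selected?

k = 25074/42 = 597
42nd selection = r + (42−1)·k = 40 + 41×597 = 40 + 24477 = 24517

24517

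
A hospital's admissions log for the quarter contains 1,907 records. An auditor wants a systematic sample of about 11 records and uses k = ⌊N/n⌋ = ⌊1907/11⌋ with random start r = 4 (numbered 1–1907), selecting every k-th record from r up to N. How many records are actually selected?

k = ⌊1907/11⌋ = 173
Achieved size = ⌊(1907 − 4)/173⌋ + 1 = ⌊1903/173⌋ + 1 = 11 + 1 = 12
(last selection: 4 + 11×173 = 1907 ≤ 1907; next would be 2080 > 1907)

12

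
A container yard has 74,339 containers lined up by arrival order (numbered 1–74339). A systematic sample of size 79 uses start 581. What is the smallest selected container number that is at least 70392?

71156

k = 74339/79 = 941
Steps past start: ⌈(70392 − 581)/941⌉ = ⌈69811/941⌉ = 75
Selected container: 581 + 75×941 = 71156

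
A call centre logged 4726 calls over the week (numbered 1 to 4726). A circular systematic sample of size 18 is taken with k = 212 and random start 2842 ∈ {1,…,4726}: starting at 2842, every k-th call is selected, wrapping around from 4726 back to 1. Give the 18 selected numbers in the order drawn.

Selection 1: 2842
Selection 2: 2842 + 212 = 3054
Selection 3: 3054 + 212 = 3266
Selection 4: 3266 + 212 = 3478
Selection 5: 3478 + 212 = 3690
Selection 6: 3690 + 212 = 3902
Selection 7: 3902 + 212 = 4114
Selection 8: 4114 + 212 = 4326
Selection 9: 4326 + 212 = 4538
Selection 10: 4538 + 212 = 4750 → 4750 − 4726 = 24
Selection 11: 24 + 212 = 236
Selection 12: 236 + 212 = 448
Selection 13: 448 + 212 = 660
Selection 14: 660 + 212 = 872
Selection 15: 872 + 212 = 1084
Selection 16: 1084 + 212 = 1296
Selection 17: 1296 + 212 = 1508
Selection 18: 1508 + 212 = 1720

2842, 3054, 3266, 3478, 3690, 3902, 4114, 4326, 4538, 24, 236, 448, 660, 872, 1084, 1296, 1508, 1720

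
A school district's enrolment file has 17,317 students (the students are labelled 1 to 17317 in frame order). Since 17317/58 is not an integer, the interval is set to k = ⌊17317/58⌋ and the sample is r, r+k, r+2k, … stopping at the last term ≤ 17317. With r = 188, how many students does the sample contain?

58

k = ⌊17317/58⌋ = 298
Achieved size = ⌊(17317 − 188)/298⌋ + 1 = ⌊17129/298⌋ + 1 = 57 + 1 = 58
(last selection: 188 + 57×298 = 17174 ≤ 17317; next would be 17472 > 17317)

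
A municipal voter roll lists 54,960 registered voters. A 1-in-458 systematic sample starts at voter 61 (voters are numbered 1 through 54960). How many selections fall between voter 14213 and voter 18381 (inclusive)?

k = 458
First selection ≥ 14213: 61 + ⌈(14213−61)/458⌉·458 = 61 + 31×458 = 14259
Last selection ≤ 18381: 61 + ⌊(18381−61)/458⌋·458 = 61 + 40×458 = 18381
Count = 40 − 31 + 1 = 10

10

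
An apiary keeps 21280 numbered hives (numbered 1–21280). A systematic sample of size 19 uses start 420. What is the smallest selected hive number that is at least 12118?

12740

k = 21280/19 = 1120
Steps past start: ⌈(12118 − 420)/1120⌉ = ⌈11698/1120⌉ = 11
Selected hive: 420 + 11×1120 = 12740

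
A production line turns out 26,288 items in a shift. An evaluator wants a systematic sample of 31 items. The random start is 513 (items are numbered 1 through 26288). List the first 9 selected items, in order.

k = N/n = 26288/31 = 848
item 1: 513
item 2: 513 + 848 = 1361
item 3: 1361 + 848 = 2209
item 4: 2209 + 848 = 3057
item 5: 3057 + 848 = 3905
item 6: 3905 + 848 = 4753
item 7: 4753 + 848 = 5601
item 8: 5601 + 848 = 6449
item 9: 6449 + 848 = 7297

513, 1361, 2209, 3057, 3905, 4753, 5601, 6449, 7297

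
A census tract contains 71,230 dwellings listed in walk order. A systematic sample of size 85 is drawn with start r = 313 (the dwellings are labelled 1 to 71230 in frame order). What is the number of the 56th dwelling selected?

46403

k = 71230/85 = 838
56th selection = r + (56−1)·k = 313 + 55×838 = 313 + 46090 = 46403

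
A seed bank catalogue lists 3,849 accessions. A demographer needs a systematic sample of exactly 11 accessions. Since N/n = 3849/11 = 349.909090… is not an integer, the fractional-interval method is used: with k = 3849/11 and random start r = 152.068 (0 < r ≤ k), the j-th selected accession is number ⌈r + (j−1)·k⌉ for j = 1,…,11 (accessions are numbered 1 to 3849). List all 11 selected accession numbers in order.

153, 502, 852, 1202, 1552, 1902, 2252, 2602, 2952, 3302, 3652

j=1: r + 0k = 152.068 → ⌈·⌉ = 153
j=2: r + 1k = 501.977090… → ⌈·⌉ = 502
j=3: r + 2k = 851.886181… → ⌈·⌉ = 852
j=4: r + 3k = 1201.795272… → ⌈·⌉ = 1202
j=5: r + 4k = 1551.704363… → ⌈·⌉ = 1552
j=6: r + 5k = 1901.613454… → ⌈·⌉ = 1902
j=7: r + 6k = 2251.522545… → ⌈·⌉ = 2252
j=8: r + 7k = 2601.431636… → ⌈·⌉ = 2602
j=9: r + 8k = 2951.340727… → ⌈·⌉ = 2952
j=10: r + 9k = 3301.249818… → ⌈·⌉ = 3302
j=11: r + 10k = 3651.158909… → ⌈·⌉ = 3652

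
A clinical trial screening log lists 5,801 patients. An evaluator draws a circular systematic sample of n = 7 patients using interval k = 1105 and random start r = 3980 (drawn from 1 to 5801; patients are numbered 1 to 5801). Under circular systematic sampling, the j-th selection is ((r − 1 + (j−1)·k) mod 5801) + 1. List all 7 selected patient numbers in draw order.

Selection 1: 3980
Selection 2: 3980 + 1105 = 5085
Selection 3: 5085 + 1105 = 6190 → 6190 − 5801 = 389
Selection 4: 389 + 1105 = 1494
Selection 5: 1494 + 1105 = 2599
Selection 6: 2599 + 1105 = 3704
Selection 7: 3704 + 1105 = 4809

3980, 5085, 389, 1494, 2599, 3704, 4809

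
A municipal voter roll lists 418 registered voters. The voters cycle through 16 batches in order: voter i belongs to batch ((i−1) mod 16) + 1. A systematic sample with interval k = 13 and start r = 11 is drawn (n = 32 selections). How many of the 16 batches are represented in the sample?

Consecutive selections differ by k = 13, so their batch numbers differ by 13 mod 16 = 13.
gcd(13, 16) = 1, so the sample visits 16/1 = 16 distinct residues mod 16.
Start 11 is batch 11; the batches hit are 1, 2, 3, 4, 5, 6, 7, 8, 9, 10, 11, 12, 13, 14, 15, 16.

16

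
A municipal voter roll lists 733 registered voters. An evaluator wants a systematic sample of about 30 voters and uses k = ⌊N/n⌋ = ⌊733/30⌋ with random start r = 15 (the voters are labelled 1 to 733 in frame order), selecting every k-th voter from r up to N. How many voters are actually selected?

30

k = ⌊733/30⌋ = 24
Achieved size = ⌊(733 − 15)/24⌋ + 1 = ⌊718/24⌋ + 1 = 29 + 1 = 30
(last selection: 15 + 29×24 = 711 ≤ 733; next would be 735 > 733)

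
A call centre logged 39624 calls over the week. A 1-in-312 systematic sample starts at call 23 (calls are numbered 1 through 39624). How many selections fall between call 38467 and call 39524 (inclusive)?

3

k = 312
First selection ≥ 38467: 23 + ⌈(38467−23)/312⌉·312 = 23 + 124×312 = 38711
Last selection ≤ 39524: 23 + ⌊(39524−23)/312⌋·312 = 23 + 126×312 = 39335
Count = 126 − 124 + 1 = 3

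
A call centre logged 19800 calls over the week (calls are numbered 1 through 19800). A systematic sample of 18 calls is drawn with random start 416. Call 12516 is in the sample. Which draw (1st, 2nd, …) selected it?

k = 19800/18 = 1100
position = (12516 − 416)/1100 + 1 = 12100/1100 + 1 = 11 + 1 = 12

12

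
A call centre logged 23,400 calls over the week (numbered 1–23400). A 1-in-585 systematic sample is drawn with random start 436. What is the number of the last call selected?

23251

k = 585
40th selection = r + (40−1)·k = 436 + 39×585 = 436 + 22815 = 23251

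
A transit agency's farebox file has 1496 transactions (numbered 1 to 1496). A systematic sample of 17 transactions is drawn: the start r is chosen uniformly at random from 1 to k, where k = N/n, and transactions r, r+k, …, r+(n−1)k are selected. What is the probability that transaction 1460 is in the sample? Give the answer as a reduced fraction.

k = 1496/17 = 88.
Transaction 1460 is selected iff r ≡ 1460 (mod 88); exactly one such r in {1,…,88}.
Inclusion probability = 1/88.

1/88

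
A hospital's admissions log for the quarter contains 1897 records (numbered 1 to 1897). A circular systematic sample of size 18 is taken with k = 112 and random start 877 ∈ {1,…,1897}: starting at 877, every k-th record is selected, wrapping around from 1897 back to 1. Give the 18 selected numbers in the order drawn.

Selection 1: 877
Selection 2: 877 + 112 = 989
Selection 3: 989 + 112 = 1101
Selection 4: 1101 + 112 = 1213
Selection 5: 1213 + 112 = 1325
Selection 6: 1325 + 112 = 1437
Selection 7: 1437 + 112 = 1549
Selection 8: 1549 + 112 = 1661
Selection 9: 1661 + 112 = 1773
Selection 10: 1773 + 112 = 1885
Selection 11: 1885 + 112 = 1997 → 1997 − 1897 = 100
Selection 12: 100 + 112 = 212
Selection 13: 212 + 112 = 324
Selection 14: 324 + 112 = 436
Selection 15: 436 + 112 = 548
Selection 16: 548 + 112 = 660
Selection 17: 660 + 112 = 772
Selection 18: 772 + 112 = 884

877, 989, 1101, 1213, 1325, 1437, 1549, 1661, 1773, 1885, 100, 212, 324, 436, 548, 660, 772, 884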